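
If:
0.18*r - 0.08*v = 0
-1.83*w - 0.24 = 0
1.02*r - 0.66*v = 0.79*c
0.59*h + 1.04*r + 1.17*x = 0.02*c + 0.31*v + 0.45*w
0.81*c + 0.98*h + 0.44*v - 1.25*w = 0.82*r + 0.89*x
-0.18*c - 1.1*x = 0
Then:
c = -0.03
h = -0.14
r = 0.06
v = 0.13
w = -0.13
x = 0.01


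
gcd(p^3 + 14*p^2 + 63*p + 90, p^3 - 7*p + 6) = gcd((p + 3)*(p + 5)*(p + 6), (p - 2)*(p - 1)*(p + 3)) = p + 3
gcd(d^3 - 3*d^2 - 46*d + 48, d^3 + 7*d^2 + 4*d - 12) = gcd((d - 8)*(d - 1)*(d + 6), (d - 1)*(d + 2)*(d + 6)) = d^2 + 5*d - 6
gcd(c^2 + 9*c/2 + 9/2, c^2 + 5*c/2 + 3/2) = c + 3/2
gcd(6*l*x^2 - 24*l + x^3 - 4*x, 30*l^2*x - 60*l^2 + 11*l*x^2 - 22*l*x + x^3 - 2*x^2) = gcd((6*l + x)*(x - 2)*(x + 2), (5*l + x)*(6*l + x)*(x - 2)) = 6*l*x - 12*l + x^2 - 2*x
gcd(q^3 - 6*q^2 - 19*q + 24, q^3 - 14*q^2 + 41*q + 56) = q - 8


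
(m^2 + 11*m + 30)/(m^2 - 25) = (m + 6)/(m - 5)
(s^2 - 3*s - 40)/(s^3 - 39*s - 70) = (s - 8)/(s^2 - 5*s - 14)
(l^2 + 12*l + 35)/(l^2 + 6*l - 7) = (l + 5)/(l - 1)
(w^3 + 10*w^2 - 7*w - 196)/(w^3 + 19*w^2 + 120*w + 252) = (w^2 + 3*w - 28)/(w^2 + 12*w + 36)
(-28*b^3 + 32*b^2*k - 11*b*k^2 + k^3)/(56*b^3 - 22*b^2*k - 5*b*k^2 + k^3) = (-2*b + k)/(4*b + k)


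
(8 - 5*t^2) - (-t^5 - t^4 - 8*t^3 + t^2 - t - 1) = t^5 + t^4 + 8*t^3 - 6*t^2 + t + 9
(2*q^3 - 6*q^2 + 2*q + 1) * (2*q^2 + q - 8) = 4*q^5 - 10*q^4 - 18*q^3 + 52*q^2 - 15*q - 8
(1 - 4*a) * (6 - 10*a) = 40*a^2 - 34*a + 6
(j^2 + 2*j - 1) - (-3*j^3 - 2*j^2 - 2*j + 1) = 3*j^3 + 3*j^2 + 4*j - 2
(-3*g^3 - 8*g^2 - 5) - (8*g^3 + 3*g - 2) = -11*g^3 - 8*g^2 - 3*g - 3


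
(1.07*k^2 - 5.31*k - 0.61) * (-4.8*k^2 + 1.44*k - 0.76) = -5.136*k^4 + 27.0288*k^3 - 5.5316*k^2 + 3.1572*k + 0.4636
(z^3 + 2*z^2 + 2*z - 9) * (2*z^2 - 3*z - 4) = 2*z^5 + z^4 - 6*z^3 - 32*z^2 + 19*z + 36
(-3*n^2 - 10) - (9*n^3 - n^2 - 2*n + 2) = -9*n^3 - 2*n^2 + 2*n - 12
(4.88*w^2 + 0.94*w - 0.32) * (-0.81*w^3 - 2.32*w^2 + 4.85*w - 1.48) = -3.9528*w^5 - 12.083*w^4 + 21.7464*w^3 - 1.921*w^2 - 2.9432*w + 0.4736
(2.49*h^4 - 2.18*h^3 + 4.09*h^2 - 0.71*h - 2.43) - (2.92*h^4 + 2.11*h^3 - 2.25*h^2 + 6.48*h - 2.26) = -0.43*h^4 - 4.29*h^3 + 6.34*h^2 - 7.19*h - 0.17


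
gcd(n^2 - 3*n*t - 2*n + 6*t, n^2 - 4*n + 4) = n - 2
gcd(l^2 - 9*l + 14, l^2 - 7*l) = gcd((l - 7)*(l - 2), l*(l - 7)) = l - 7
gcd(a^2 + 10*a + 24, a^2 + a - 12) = a + 4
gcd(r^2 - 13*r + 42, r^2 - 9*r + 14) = r - 7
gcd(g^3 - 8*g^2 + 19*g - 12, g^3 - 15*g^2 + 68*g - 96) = g^2 - 7*g + 12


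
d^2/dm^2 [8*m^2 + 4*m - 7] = 16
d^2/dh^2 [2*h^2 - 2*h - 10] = 4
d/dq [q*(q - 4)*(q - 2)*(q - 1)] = 4*q^3 - 21*q^2 + 28*q - 8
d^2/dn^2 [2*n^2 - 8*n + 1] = 4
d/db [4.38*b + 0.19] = 4.38000000000000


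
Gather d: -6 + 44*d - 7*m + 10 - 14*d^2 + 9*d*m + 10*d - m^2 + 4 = -14*d^2 + d*(9*m + 54) - m^2 - 7*m + 8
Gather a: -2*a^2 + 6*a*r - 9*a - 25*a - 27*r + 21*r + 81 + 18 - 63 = -2*a^2 + a*(6*r - 34) - 6*r + 36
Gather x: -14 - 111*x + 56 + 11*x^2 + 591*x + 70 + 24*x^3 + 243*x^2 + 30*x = 24*x^3 + 254*x^2 + 510*x + 112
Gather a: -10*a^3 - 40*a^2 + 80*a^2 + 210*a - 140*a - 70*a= -10*a^3 + 40*a^2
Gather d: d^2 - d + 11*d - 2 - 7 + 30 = d^2 + 10*d + 21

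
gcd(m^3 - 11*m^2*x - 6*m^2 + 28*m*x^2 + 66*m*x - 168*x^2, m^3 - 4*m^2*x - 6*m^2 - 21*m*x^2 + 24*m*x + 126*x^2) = -m^2 + 7*m*x + 6*m - 42*x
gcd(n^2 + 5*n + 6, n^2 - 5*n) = 1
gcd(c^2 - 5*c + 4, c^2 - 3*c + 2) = c - 1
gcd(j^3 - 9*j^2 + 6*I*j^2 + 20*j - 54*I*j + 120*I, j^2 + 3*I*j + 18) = j + 6*I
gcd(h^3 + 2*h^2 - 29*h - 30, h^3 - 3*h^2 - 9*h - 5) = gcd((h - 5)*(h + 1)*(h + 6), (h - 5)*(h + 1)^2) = h^2 - 4*h - 5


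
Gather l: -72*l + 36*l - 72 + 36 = -36*l - 36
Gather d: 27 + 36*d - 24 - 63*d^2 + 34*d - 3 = -63*d^2 + 70*d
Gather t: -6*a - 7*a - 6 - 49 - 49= -13*a - 104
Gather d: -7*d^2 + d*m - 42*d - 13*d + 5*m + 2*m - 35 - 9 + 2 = -7*d^2 + d*(m - 55) + 7*m - 42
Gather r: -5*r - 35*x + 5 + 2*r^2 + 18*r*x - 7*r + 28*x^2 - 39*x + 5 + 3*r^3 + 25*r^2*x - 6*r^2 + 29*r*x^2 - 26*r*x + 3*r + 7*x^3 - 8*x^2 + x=3*r^3 + r^2*(25*x - 4) + r*(29*x^2 - 8*x - 9) + 7*x^3 + 20*x^2 - 73*x + 10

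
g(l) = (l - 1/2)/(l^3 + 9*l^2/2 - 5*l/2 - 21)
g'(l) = (l - 1/2)*(-3*l^2 - 9*l + 5/2)/(l^3 + 9*l^2/2 - 5*l/2 - 21)^2 + 1/(l^3 + 9*l^2/2 - 5*l/2 - 21)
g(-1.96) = 0.39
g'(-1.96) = -0.68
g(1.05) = -0.03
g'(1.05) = -0.08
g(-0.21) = 0.03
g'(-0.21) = -0.06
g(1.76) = -0.21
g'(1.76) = -0.96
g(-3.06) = -26.65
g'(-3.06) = -381.38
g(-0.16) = 0.03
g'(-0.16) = -0.05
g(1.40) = -0.07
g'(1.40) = -0.16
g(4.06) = 0.03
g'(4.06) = -0.02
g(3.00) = 0.06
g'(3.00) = -0.06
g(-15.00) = 0.01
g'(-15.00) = 0.00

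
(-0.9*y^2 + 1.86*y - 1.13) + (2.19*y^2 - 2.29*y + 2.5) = 1.29*y^2 - 0.43*y + 1.37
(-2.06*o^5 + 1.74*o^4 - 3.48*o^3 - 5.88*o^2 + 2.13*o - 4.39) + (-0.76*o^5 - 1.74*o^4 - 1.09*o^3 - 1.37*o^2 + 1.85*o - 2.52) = -2.82*o^5 - 4.57*o^3 - 7.25*o^2 + 3.98*o - 6.91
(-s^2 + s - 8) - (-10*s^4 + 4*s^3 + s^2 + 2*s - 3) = 10*s^4 - 4*s^3 - 2*s^2 - s - 5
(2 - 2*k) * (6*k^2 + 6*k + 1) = -12*k^3 + 10*k + 2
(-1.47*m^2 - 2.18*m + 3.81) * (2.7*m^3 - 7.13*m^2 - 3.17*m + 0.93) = -3.969*m^5 + 4.5951*m^4 + 30.4903*m^3 - 21.6218*m^2 - 14.1051*m + 3.5433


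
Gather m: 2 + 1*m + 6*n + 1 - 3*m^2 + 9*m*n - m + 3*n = -3*m^2 + 9*m*n + 9*n + 3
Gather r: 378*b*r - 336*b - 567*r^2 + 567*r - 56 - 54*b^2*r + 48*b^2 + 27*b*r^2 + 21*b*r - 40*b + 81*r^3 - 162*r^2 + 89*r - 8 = 48*b^2 - 376*b + 81*r^3 + r^2*(27*b - 729) + r*(-54*b^2 + 399*b + 656) - 64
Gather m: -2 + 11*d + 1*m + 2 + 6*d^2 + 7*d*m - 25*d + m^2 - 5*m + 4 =6*d^2 - 14*d + m^2 + m*(7*d - 4) + 4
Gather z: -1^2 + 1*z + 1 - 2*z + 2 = 2 - z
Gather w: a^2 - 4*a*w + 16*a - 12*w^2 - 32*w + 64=a^2 + 16*a - 12*w^2 + w*(-4*a - 32) + 64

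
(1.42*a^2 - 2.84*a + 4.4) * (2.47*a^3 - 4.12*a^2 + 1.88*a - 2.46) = 3.5074*a^5 - 12.8652*a^4 + 25.2384*a^3 - 26.9604*a^2 + 15.2584*a - 10.824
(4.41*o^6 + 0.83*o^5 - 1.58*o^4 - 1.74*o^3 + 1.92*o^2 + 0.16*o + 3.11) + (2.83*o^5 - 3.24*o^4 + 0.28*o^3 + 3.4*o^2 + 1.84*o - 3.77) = 4.41*o^6 + 3.66*o^5 - 4.82*o^4 - 1.46*o^3 + 5.32*o^2 + 2.0*o - 0.66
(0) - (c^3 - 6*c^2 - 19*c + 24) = -c^3 + 6*c^2 + 19*c - 24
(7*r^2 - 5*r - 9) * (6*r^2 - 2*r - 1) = 42*r^4 - 44*r^3 - 51*r^2 + 23*r + 9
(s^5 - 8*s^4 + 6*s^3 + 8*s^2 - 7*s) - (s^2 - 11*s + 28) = s^5 - 8*s^4 + 6*s^3 + 7*s^2 + 4*s - 28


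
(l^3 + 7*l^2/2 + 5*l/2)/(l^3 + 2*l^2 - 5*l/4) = 2*(l + 1)/(2*l - 1)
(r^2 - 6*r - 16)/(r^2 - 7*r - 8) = (r + 2)/(r + 1)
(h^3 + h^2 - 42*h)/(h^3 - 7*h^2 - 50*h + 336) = h/(h - 8)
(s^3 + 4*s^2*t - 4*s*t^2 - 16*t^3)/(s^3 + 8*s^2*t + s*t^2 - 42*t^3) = (s^2 + 6*s*t + 8*t^2)/(s^2 + 10*s*t + 21*t^2)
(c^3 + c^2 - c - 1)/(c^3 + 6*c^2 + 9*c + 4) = (c - 1)/(c + 4)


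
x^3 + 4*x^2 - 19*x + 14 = (x - 2)*(x - 1)*(x + 7)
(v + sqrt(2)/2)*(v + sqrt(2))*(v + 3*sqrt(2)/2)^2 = v^4 + 9*sqrt(2)*v^3/2 + 29*v^2/2 + 39*sqrt(2)*v/4 + 9/2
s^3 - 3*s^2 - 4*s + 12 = (s - 3)*(s - 2)*(s + 2)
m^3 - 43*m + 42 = (m - 6)*(m - 1)*(m + 7)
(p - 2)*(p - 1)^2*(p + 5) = p^4 + p^3 - 15*p^2 + 23*p - 10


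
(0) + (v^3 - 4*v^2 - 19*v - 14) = v^3 - 4*v^2 - 19*v - 14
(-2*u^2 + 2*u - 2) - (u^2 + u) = -3*u^2 + u - 2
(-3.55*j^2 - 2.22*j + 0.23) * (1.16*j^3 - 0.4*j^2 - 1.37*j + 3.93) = -4.118*j^5 - 1.1552*j^4 + 6.0183*j^3 - 11.0021*j^2 - 9.0397*j + 0.9039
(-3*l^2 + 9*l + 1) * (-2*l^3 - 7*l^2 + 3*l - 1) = 6*l^5 + 3*l^4 - 74*l^3 + 23*l^2 - 6*l - 1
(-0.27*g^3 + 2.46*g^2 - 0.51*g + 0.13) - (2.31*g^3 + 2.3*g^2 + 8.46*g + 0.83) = -2.58*g^3 + 0.16*g^2 - 8.97*g - 0.7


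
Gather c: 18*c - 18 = 18*c - 18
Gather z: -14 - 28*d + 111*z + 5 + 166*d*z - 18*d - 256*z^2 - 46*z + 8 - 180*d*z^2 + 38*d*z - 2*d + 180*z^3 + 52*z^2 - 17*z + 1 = -48*d + 180*z^3 + z^2*(-180*d - 204) + z*(204*d + 48)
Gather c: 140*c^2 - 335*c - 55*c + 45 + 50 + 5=140*c^2 - 390*c + 100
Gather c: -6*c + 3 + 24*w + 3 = -6*c + 24*w + 6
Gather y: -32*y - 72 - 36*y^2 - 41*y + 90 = -36*y^2 - 73*y + 18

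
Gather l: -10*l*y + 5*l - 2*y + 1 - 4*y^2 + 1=l*(5 - 10*y) - 4*y^2 - 2*y + 2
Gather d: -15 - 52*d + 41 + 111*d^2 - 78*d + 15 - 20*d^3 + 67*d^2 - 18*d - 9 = -20*d^3 + 178*d^2 - 148*d + 32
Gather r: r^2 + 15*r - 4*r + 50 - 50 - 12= r^2 + 11*r - 12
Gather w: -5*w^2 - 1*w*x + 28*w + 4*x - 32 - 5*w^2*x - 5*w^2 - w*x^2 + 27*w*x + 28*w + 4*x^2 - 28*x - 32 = w^2*(-5*x - 10) + w*(-x^2 + 26*x + 56) + 4*x^2 - 24*x - 64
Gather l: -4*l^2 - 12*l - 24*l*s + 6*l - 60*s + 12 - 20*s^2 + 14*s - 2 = -4*l^2 + l*(-24*s - 6) - 20*s^2 - 46*s + 10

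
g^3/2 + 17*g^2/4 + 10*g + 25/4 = (g/2 + 1/2)*(g + 5/2)*(g + 5)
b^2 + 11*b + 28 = (b + 4)*(b + 7)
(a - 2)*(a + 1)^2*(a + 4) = a^4 + 4*a^3 - 3*a^2 - 14*a - 8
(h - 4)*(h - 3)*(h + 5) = h^3 - 2*h^2 - 23*h + 60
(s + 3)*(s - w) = s^2 - s*w + 3*s - 3*w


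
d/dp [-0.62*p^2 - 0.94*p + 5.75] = -1.24*p - 0.94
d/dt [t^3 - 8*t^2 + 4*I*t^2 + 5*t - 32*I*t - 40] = 3*t^2 + 8*t*(-2 + I) + 5 - 32*I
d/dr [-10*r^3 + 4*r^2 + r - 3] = -30*r^2 + 8*r + 1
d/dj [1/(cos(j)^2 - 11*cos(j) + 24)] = (2*cos(j) - 11)*sin(j)/(cos(j)^2 - 11*cos(j) + 24)^2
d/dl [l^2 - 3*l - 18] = 2*l - 3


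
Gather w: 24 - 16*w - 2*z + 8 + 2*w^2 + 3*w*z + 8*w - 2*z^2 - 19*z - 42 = 2*w^2 + w*(3*z - 8) - 2*z^2 - 21*z - 10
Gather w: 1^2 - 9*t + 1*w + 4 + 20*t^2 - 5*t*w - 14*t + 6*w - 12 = 20*t^2 - 23*t + w*(7 - 5*t) - 7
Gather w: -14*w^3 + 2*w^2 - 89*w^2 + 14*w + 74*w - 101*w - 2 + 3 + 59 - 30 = -14*w^3 - 87*w^2 - 13*w + 30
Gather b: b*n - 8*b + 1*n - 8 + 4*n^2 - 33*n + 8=b*(n - 8) + 4*n^2 - 32*n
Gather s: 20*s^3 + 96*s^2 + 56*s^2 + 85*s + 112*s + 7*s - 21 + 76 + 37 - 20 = 20*s^3 + 152*s^2 + 204*s + 72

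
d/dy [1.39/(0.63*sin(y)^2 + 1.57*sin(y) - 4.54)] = -(1.7514*sin(y) + 2.1823)*cos(y)/(0.63*sin(y)^2 + 1.57*sin(y) - 4.54)^2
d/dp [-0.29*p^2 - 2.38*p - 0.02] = -0.58*p - 2.38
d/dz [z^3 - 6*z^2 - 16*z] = 3*z^2 - 12*z - 16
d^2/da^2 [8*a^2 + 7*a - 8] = 16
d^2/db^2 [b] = 0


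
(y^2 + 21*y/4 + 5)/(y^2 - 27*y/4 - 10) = (y + 4)/(y - 8)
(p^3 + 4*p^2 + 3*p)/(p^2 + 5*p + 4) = p*(p + 3)/(p + 4)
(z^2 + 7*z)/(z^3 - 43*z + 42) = z/(z^2 - 7*z + 6)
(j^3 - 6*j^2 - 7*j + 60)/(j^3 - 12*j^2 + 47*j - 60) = (j + 3)/(j - 3)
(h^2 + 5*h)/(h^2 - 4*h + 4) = h*(h + 5)/(h^2 - 4*h + 4)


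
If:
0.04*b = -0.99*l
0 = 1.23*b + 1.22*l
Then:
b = 0.00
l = 0.00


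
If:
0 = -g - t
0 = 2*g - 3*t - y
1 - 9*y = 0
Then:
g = 1/45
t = -1/45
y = 1/9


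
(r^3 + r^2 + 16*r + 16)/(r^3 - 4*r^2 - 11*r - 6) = (r^2 + 16)/(r^2 - 5*r - 6)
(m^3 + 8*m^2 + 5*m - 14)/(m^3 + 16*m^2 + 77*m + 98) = (m - 1)/(m + 7)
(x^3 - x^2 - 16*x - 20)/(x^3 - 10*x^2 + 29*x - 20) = (x^2 + 4*x + 4)/(x^2 - 5*x + 4)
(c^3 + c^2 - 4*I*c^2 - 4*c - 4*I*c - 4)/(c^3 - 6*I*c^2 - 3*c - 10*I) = (c^2 + c*(1 - 2*I) - 2*I)/(c^2 - 4*I*c + 5)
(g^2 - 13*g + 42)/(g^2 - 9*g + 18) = (g - 7)/(g - 3)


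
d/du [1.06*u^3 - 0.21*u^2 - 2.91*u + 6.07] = 3.18*u^2 - 0.42*u - 2.91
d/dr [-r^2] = -2*r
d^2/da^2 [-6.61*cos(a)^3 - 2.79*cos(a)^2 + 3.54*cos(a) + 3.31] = 1.4175*cos(a) + 5.58*cos(2*a) + 14.8725*cos(3*a)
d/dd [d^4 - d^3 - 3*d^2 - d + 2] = 4*d^3 - 3*d^2 - 6*d - 1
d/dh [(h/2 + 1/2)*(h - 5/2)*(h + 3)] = 3*h^2/2 + 3*h/2 - 7/2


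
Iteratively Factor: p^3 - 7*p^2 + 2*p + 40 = (p - 4)*(p^2 - 3*p - 10) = (p - 5)*(p - 4)*(p + 2)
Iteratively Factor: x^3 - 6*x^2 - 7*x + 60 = (x - 4)*(x^2 - 2*x - 15) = (x - 5)*(x - 4)*(x + 3)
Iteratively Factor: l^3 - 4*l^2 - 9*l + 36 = (l + 3)*(l^2 - 7*l + 12) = (l - 3)*(l + 3)*(l - 4)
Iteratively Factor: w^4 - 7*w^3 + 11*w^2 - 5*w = (w - 1)*(w^3 - 6*w^2 + 5*w) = w*(w - 1)*(w^2 - 6*w + 5) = w*(w - 1)^2*(w - 5)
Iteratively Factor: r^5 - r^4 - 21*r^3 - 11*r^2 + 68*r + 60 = (r + 3)*(r^4 - 4*r^3 - 9*r^2 + 16*r + 20) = (r + 2)*(r + 3)*(r^3 - 6*r^2 + 3*r + 10) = (r - 2)*(r + 2)*(r + 3)*(r^2 - 4*r - 5) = (r - 2)*(r + 1)*(r + 2)*(r + 3)*(r - 5)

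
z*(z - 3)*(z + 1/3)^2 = z^4 - 7*z^3/3 - 17*z^2/9 - z/3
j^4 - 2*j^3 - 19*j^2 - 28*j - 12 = (j - 6)*(j + 1)^2*(j + 2)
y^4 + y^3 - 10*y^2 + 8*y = y*(y - 2)*(y - 1)*(y + 4)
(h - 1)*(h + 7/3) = h^2 + 4*h/3 - 7/3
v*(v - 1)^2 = v^3 - 2*v^2 + v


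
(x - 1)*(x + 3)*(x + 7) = x^3 + 9*x^2 + 11*x - 21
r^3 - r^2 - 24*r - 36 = (r - 6)*(r + 2)*(r + 3)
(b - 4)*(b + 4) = b^2 - 16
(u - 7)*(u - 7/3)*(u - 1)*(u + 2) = u^4 - 25*u^3/3 + 5*u^2 + 35*u - 98/3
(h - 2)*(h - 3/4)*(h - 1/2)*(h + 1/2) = h^4 - 11*h^3/4 + 5*h^2/4 + 11*h/16 - 3/8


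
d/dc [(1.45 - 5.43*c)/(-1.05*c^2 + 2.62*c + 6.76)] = (-5.7015*c^2 + 3.045*c - 40.5058)/(1.1025*c^4 - 5.502*c^3 - 7.3316*c^2 + 35.4224*c + 45.6976)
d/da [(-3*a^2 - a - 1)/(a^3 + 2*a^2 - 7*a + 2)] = (3*a^4 + 2*a^3 + 26*a^2 - 8*a - 9)/(a^6 + 4*a^5 - 10*a^4 - 24*a^3 + 57*a^2 - 28*a + 4)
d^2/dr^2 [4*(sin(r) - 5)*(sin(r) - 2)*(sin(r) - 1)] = -71*sin(r) + 9*sin(3*r) - 64*cos(2*r)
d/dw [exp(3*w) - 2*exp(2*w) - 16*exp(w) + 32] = (3*exp(2*w) - 4*exp(w) - 16)*exp(w)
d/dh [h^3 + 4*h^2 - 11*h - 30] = 3*h^2 + 8*h - 11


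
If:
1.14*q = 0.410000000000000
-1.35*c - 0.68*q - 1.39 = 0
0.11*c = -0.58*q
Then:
No Solution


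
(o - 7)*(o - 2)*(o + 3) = o^3 - 6*o^2 - 13*o + 42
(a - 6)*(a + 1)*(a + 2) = a^3 - 3*a^2 - 16*a - 12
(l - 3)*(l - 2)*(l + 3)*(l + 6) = l^4 + 4*l^3 - 21*l^2 - 36*l + 108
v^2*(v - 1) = v^3 - v^2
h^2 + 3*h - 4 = (h - 1)*(h + 4)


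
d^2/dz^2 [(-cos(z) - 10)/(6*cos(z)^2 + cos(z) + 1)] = 3*(27*(1 - cos(2*z))^2*cos(z) + 239*(1 - cos(2*z))^2/2 - 99*cos(z) + 159*cos(2*z)/2 + 30*cos(3*z) - 6*cos(5*z) - 729/2)/(cos(z) + 3*cos(2*z) + 4)^3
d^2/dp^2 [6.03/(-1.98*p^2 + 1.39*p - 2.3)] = (47.280024*p^2 - 33.191532*p - 6.03*(3.96*p - 1.39)*(7.92*p - 2.78) + 54.92124)/(1.98*p^2 - 1.39*p + 2.3)^3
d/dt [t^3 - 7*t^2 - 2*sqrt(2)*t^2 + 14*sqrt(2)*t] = 3*t^2 - 14*t - 4*sqrt(2)*t + 14*sqrt(2)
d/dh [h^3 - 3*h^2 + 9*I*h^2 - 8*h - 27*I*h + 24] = 3*h^2 + h*(-6 + 18*I) - 8 - 27*I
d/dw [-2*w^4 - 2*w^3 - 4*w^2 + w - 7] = -8*w^3 - 6*w^2 - 8*w + 1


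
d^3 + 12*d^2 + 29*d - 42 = (d - 1)*(d + 6)*(d + 7)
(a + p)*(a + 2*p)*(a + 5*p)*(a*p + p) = a^4*p + 8*a^3*p^2 + a^3*p + 17*a^2*p^3 + 8*a^2*p^2 + 10*a*p^4 + 17*a*p^3 + 10*p^4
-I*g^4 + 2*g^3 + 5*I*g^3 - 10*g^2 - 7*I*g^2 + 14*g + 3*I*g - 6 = (g - 3)*(g - 1)*(g + 2*I)*(-I*g + I)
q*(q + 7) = q^2 + 7*q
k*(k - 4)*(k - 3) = k^3 - 7*k^2 + 12*k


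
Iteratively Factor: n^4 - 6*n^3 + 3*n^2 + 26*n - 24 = (n + 2)*(n^3 - 8*n^2 + 19*n - 12) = (n - 1)*(n + 2)*(n^2 - 7*n + 12) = (n - 3)*(n - 1)*(n + 2)*(n - 4)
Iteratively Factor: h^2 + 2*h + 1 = (h + 1)*(h + 1)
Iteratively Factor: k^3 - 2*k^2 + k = (k - 1)*(k^2 - k) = (k - 1)^2*(k)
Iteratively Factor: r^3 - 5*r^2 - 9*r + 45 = (r - 5)*(r^2 - 9) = (r - 5)*(r - 3)*(r + 3)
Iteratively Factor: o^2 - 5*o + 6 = (o - 3)*(o - 2)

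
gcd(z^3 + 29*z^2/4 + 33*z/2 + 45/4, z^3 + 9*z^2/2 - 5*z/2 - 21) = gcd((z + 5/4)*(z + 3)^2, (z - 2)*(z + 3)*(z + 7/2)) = z + 3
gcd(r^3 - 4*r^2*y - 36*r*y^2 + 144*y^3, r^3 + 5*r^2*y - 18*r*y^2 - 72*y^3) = -r^2 - 2*r*y + 24*y^2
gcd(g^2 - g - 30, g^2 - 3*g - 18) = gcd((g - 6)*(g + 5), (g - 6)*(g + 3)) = g - 6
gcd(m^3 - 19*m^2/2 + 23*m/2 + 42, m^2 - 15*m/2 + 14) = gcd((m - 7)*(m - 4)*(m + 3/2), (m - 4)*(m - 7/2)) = m - 4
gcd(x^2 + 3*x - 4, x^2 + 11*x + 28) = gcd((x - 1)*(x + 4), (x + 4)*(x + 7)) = x + 4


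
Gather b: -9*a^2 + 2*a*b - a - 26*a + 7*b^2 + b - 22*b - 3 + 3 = -9*a^2 - 27*a + 7*b^2 + b*(2*a - 21)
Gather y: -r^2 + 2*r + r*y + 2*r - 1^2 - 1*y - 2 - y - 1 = -r^2 + 4*r + y*(r - 2) - 4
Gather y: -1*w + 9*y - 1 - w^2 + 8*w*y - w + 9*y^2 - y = -w^2 - 2*w + 9*y^2 + y*(8*w + 8) - 1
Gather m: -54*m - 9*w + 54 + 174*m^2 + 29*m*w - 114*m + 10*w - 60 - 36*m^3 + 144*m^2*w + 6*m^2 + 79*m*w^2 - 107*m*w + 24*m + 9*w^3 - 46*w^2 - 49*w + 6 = -36*m^3 + m^2*(144*w + 180) + m*(79*w^2 - 78*w - 144) + 9*w^3 - 46*w^2 - 48*w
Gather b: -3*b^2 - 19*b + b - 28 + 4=-3*b^2 - 18*b - 24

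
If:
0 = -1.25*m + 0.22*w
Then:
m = 0.176*w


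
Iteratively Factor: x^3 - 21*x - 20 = (x + 1)*(x^2 - x - 20) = (x - 5)*(x + 1)*(x + 4)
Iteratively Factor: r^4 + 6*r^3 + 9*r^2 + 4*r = (r + 4)*(r^3 + 2*r^2 + r) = (r + 1)*(r + 4)*(r^2 + r) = (r + 1)^2*(r + 4)*(r)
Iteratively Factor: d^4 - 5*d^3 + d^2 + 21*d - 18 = (d - 3)*(d^3 - 2*d^2 - 5*d + 6) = (d - 3)*(d + 2)*(d^2 - 4*d + 3) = (d - 3)^2*(d + 2)*(d - 1)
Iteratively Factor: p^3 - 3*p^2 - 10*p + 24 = (p + 3)*(p^2 - 6*p + 8) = (p - 2)*(p + 3)*(p - 4)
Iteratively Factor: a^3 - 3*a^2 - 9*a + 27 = (a + 3)*(a^2 - 6*a + 9) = (a - 3)*(a + 3)*(a - 3)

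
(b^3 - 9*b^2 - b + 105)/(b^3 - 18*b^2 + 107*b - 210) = (b + 3)/(b - 6)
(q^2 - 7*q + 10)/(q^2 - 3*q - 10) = (q - 2)/(q + 2)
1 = 1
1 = 1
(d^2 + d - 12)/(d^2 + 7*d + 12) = (d - 3)/(d + 3)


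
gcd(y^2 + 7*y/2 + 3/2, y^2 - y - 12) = y + 3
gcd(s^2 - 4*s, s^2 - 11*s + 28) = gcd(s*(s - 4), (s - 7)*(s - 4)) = s - 4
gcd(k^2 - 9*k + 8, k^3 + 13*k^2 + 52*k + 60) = 1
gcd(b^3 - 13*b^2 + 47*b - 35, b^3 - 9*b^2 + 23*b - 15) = b^2 - 6*b + 5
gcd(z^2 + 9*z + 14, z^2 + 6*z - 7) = z + 7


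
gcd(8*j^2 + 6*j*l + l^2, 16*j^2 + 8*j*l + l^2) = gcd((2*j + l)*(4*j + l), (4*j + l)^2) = 4*j + l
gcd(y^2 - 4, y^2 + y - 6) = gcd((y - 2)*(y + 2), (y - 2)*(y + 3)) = y - 2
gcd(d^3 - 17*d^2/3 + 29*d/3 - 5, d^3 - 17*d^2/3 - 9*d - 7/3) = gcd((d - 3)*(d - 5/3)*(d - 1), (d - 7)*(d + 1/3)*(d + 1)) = 1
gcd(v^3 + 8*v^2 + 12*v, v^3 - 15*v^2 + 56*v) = v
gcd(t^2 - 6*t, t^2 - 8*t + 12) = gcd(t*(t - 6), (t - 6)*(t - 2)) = t - 6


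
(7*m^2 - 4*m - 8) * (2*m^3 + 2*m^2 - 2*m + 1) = 14*m^5 + 6*m^4 - 38*m^3 - m^2 + 12*m - 8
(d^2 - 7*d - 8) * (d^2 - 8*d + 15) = d^4 - 15*d^3 + 63*d^2 - 41*d - 120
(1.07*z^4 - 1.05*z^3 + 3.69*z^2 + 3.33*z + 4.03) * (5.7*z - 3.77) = 6.099*z^5 - 10.0189*z^4 + 24.9915*z^3 + 5.0697*z^2 + 10.4169*z - 15.1931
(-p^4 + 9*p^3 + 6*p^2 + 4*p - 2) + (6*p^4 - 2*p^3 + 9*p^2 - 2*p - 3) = 5*p^4 + 7*p^3 + 15*p^2 + 2*p - 5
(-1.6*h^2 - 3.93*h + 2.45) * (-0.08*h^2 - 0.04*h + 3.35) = 0.128*h^4 + 0.3784*h^3 - 5.3988*h^2 - 13.2635*h + 8.2075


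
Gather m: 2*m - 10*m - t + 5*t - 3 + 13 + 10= -8*m + 4*t + 20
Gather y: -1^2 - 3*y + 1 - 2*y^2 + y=-2*y^2 - 2*y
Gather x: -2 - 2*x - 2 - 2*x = -4*x - 4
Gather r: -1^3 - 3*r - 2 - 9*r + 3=-12*r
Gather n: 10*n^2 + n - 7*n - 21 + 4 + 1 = 10*n^2 - 6*n - 16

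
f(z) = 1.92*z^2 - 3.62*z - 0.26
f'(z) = 3.84*z - 3.62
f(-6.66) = 109.01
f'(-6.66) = -29.19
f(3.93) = 15.17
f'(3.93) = 11.47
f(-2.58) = 21.86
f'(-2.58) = -13.53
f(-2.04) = 15.12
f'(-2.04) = -11.45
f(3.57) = 11.29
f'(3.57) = 10.09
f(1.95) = -0.02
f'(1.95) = 3.87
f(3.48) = 10.39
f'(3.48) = 9.74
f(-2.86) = 25.80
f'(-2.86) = -14.60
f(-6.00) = 90.58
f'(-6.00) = -26.66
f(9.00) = 122.68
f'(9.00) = 30.94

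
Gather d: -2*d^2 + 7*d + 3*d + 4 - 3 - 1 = -2*d^2 + 10*d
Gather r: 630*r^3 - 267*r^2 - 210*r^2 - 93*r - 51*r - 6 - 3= 630*r^3 - 477*r^2 - 144*r - 9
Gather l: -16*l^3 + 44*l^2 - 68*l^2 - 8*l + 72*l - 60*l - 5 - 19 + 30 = -16*l^3 - 24*l^2 + 4*l + 6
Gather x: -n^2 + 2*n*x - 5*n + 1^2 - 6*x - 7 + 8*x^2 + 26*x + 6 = -n^2 - 5*n + 8*x^2 + x*(2*n + 20)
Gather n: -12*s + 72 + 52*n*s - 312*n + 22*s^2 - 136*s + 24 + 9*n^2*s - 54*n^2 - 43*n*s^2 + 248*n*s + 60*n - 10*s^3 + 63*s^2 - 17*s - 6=n^2*(9*s - 54) + n*(-43*s^2 + 300*s - 252) - 10*s^3 + 85*s^2 - 165*s + 90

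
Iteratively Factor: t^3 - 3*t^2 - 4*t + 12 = (t + 2)*(t^2 - 5*t + 6) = (t - 3)*(t + 2)*(t - 2)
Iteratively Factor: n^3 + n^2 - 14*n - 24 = (n + 3)*(n^2 - 2*n - 8) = (n - 4)*(n + 3)*(n + 2)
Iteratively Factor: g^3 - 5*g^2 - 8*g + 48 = (g - 4)*(g^2 - g - 12) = (g - 4)*(g + 3)*(g - 4)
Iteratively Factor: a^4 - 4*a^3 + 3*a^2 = (a - 3)*(a^3 - a^2) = a*(a - 3)*(a^2 - a) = a^2*(a - 3)*(a - 1)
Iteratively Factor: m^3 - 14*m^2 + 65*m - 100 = (m - 4)*(m^2 - 10*m + 25) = (m - 5)*(m - 4)*(m - 5)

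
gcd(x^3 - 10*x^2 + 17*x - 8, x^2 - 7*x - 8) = x - 8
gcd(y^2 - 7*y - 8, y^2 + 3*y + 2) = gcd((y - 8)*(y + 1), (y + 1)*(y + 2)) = y + 1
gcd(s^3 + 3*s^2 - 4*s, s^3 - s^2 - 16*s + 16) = s^2 + 3*s - 4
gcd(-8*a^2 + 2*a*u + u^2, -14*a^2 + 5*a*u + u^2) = -2*a + u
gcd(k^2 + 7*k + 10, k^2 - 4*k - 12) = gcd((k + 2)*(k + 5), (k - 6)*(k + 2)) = k + 2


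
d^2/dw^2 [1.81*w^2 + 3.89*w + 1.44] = 3.62000000000000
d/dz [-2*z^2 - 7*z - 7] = -4*z - 7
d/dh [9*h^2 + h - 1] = 18*h + 1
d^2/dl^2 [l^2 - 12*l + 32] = 2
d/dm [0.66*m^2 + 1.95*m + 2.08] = 1.32*m + 1.95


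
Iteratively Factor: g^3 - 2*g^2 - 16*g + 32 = (g + 4)*(g^2 - 6*g + 8) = (g - 2)*(g + 4)*(g - 4)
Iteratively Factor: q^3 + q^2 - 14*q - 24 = (q + 2)*(q^2 - q - 12) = (q - 4)*(q + 2)*(q + 3)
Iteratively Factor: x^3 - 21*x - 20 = (x - 5)*(x^2 + 5*x + 4) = (x - 5)*(x + 4)*(x + 1)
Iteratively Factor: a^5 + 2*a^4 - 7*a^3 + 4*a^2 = (a - 1)*(a^4 + 3*a^3 - 4*a^2) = a*(a - 1)*(a^3 + 3*a^2 - 4*a) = a*(a - 1)*(a + 4)*(a^2 - a) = a*(a - 1)^2*(a + 4)*(a)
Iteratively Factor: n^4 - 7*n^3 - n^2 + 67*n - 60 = (n - 1)*(n^3 - 6*n^2 - 7*n + 60) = (n - 5)*(n - 1)*(n^2 - n - 12) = (n - 5)*(n - 4)*(n - 1)*(n + 3)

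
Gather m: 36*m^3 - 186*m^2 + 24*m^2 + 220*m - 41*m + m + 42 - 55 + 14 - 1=36*m^3 - 162*m^2 + 180*m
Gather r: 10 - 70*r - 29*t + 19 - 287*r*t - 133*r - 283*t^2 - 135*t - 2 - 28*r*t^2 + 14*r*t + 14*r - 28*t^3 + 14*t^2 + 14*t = r*(-28*t^2 - 273*t - 189) - 28*t^3 - 269*t^2 - 150*t + 27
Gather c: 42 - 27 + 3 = 18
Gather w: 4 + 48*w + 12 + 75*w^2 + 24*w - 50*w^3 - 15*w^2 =-50*w^3 + 60*w^2 + 72*w + 16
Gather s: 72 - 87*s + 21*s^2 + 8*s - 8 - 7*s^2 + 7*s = 14*s^2 - 72*s + 64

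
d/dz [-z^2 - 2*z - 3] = -2*z - 2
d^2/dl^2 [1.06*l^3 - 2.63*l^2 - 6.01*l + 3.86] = 6.36*l - 5.26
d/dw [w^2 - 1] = 2*w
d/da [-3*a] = -3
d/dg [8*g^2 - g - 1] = 16*g - 1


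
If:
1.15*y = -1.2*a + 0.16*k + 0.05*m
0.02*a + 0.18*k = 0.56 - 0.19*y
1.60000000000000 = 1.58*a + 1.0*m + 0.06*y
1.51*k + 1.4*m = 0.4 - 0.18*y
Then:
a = 6.46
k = 8.62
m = -8.26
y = -5.90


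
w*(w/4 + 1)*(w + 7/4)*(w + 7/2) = w^4/4 + 37*w^3/16 + 217*w^2/32 + 49*w/8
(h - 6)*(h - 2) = h^2 - 8*h + 12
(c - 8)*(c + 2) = c^2 - 6*c - 16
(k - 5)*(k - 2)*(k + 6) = k^3 - k^2 - 32*k + 60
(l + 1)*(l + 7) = l^2 + 8*l + 7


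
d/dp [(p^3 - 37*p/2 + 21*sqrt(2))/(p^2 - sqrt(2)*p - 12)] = ((37 - 6*p^2)*(-p^2 + sqrt(2)*p + 12) - (2*p - sqrt(2))*(2*p^3 - 37*p + 42*sqrt(2)))/(2*(-p^2 + sqrt(2)*p + 12)^2)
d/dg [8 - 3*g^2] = -6*g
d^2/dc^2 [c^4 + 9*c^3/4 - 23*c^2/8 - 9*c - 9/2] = 12*c^2 + 27*c/2 - 23/4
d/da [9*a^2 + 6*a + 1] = 18*a + 6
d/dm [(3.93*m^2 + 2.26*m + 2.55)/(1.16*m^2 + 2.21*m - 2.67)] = (6.0637*m^2 - 26.9022*m - 11.6697)/(1.3456*m^4 + 5.1272*m^3 - 1.3103*m^2 - 11.8014*m + 7.1289)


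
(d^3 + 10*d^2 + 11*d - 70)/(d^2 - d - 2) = (d^2 + 12*d + 35)/(d + 1)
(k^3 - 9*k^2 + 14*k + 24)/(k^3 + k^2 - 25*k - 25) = (k^2 - 10*k + 24)/(k^2 - 25)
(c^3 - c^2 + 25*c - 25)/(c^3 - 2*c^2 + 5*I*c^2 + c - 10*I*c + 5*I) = (c - 5*I)/(c - 1)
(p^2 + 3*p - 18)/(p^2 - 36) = (p - 3)/(p - 6)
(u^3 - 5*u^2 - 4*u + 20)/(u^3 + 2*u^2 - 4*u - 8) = (u - 5)/(u + 2)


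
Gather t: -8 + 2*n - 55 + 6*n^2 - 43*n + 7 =6*n^2 - 41*n - 56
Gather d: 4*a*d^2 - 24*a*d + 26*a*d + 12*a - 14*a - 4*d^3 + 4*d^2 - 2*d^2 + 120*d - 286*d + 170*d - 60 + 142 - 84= -2*a - 4*d^3 + d^2*(4*a + 2) + d*(2*a + 4) - 2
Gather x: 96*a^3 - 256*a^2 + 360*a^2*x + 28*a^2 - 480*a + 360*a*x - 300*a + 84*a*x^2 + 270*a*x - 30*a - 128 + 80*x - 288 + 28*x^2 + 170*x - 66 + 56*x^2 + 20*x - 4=96*a^3 - 228*a^2 - 810*a + x^2*(84*a + 84) + x*(360*a^2 + 630*a + 270) - 486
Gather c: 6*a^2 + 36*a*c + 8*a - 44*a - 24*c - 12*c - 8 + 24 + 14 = 6*a^2 - 36*a + c*(36*a - 36) + 30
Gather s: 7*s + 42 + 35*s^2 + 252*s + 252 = 35*s^2 + 259*s + 294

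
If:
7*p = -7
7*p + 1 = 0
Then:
No Solution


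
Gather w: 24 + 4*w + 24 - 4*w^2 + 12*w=-4*w^2 + 16*w + 48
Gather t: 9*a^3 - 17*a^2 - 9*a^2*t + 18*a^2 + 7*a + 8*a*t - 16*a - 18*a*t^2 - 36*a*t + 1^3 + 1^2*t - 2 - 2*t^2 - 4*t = 9*a^3 + a^2 - 9*a + t^2*(-18*a - 2) + t*(-9*a^2 - 28*a - 3) - 1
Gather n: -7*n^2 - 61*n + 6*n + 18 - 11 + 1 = -7*n^2 - 55*n + 8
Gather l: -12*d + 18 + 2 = 20 - 12*d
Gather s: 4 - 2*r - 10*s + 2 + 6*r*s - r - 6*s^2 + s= -3*r - 6*s^2 + s*(6*r - 9) + 6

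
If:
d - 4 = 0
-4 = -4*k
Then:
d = 4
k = 1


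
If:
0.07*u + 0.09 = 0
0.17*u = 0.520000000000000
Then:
No Solution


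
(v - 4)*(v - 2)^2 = v^3 - 8*v^2 + 20*v - 16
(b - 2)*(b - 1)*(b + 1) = b^3 - 2*b^2 - b + 2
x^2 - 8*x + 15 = (x - 5)*(x - 3)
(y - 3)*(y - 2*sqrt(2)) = y^2 - 3*y - 2*sqrt(2)*y + 6*sqrt(2)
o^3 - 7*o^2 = o^2*(o - 7)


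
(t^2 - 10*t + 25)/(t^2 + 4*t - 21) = (t^2 - 10*t + 25)/(t^2 + 4*t - 21)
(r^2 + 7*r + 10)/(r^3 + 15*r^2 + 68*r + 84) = (r + 5)/(r^2 + 13*r + 42)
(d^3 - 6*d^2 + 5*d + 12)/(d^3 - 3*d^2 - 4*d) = (d - 3)/d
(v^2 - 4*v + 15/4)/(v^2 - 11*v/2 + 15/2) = (v - 3/2)/(v - 3)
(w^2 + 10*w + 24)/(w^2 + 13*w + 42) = (w + 4)/(w + 7)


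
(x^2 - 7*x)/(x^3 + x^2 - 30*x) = (x - 7)/(x^2 + x - 30)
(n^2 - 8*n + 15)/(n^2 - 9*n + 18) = (n - 5)/(n - 6)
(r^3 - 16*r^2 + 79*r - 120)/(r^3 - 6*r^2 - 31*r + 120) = (r - 5)/(r + 5)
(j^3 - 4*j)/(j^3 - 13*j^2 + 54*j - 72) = j*(j^2 - 4)/(j^3 - 13*j^2 + 54*j - 72)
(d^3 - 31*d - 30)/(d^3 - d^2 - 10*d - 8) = (d^2 - d - 30)/(d^2 - 2*d - 8)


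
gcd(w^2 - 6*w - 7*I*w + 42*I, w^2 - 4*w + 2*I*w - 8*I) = 1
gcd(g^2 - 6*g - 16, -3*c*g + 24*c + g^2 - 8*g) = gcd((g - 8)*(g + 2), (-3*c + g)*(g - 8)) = g - 8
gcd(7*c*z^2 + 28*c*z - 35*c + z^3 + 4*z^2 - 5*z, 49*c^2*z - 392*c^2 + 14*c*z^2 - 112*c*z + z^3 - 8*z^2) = 7*c + z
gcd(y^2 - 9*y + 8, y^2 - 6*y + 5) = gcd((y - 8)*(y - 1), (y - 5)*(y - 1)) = y - 1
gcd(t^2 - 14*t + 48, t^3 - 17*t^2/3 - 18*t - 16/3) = t - 8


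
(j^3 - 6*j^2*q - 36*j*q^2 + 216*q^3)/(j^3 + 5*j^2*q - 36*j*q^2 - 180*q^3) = (j - 6*q)/(j + 5*q)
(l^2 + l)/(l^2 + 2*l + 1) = l/(l + 1)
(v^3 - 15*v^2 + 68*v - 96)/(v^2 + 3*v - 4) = (v^3 - 15*v^2 + 68*v - 96)/(v^2 + 3*v - 4)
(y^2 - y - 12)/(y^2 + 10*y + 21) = (y - 4)/(y + 7)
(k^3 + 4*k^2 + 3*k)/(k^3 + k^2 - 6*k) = (k + 1)/(k - 2)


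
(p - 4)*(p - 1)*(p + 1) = p^3 - 4*p^2 - p + 4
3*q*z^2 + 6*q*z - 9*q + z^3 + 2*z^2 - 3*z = (3*q + z)*(z - 1)*(z + 3)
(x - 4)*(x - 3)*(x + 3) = x^3 - 4*x^2 - 9*x + 36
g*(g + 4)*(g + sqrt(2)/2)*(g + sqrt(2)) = g^4 + 3*sqrt(2)*g^3/2 + 4*g^3 + g^2 + 6*sqrt(2)*g^2 + 4*g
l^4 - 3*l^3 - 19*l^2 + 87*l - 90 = (l - 3)^2*(l - 2)*(l + 5)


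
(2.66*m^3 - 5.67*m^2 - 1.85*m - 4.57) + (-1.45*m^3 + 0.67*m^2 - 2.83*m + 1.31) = 1.21*m^3 - 5.0*m^2 - 4.68*m - 3.26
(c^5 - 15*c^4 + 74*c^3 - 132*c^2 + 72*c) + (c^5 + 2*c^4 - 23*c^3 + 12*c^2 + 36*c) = 2*c^5 - 13*c^4 + 51*c^3 - 120*c^2 + 108*c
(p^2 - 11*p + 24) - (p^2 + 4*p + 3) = 21 - 15*p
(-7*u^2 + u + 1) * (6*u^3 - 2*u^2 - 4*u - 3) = -42*u^5 + 20*u^4 + 32*u^3 + 15*u^2 - 7*u - 3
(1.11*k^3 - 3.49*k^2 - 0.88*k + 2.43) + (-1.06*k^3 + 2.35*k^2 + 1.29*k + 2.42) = 0.05*k^3 - 1.14*k^2 + 0.41*k + 4.85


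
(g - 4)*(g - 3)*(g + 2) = g^3 - 5*g^2 - 2*g + 24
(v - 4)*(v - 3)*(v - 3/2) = v^3 - 17*v^2/2 + 45*v/2 - 18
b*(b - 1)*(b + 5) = b^3 + 4*b^2 - 5*b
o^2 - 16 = (o - 4)*(o + 4)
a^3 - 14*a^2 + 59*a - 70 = (a - 7)*(a - 5)*(a - 2)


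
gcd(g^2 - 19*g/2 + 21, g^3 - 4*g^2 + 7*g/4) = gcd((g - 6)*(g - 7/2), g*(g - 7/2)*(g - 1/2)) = g - 7/2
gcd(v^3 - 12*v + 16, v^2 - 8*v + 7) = 1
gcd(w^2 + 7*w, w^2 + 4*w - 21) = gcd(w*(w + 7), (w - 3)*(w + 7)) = w + 7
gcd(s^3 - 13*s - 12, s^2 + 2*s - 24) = s - 4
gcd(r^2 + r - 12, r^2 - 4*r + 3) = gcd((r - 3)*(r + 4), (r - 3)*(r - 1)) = r - 3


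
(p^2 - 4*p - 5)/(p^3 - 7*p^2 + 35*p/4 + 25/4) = 4*(p + 1)/(4*p^2 - 8*p - 5)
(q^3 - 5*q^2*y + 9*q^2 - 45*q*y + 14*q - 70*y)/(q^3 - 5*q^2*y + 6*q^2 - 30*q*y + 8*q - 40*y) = (q + 7)/(q + 4)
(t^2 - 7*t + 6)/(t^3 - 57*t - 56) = (-t^2 + 7*t - 6)/(-t^3 + 57*t + 56)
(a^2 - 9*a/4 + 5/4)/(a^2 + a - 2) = (a - 5/4)/(a + 2)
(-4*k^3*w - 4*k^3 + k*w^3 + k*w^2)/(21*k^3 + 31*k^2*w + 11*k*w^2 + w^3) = k*(-4*k^2*w - 4*k^2 + w^3 + w^2)/(21*k^3 + 31*k^2*w + 11*k*w^2 + w^3)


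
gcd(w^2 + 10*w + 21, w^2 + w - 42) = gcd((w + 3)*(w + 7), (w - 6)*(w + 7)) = w + 7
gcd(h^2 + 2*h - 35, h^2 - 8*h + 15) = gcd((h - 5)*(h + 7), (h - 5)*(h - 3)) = h - 5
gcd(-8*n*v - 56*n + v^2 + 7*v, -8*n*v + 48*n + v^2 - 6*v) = -8*n + v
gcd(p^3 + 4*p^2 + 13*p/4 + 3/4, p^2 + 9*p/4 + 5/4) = 1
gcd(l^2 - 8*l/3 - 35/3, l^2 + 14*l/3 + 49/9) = l + 7/3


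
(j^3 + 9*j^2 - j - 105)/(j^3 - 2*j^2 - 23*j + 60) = (j + 7)/(j - 4)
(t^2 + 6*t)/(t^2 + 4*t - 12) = t/(t - 2)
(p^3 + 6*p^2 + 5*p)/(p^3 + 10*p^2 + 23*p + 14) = p*(p + 5)/(p^2 + 9*p + 14)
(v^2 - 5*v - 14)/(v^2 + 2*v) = (v - 7)/v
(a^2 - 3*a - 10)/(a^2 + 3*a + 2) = (a - 5)/(a + 1)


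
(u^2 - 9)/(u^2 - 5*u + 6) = (u + 3)/(u - 2)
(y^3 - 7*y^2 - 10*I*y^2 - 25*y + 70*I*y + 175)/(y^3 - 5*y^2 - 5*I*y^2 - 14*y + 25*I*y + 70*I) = (y - 5*I)/(y + 2)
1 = 1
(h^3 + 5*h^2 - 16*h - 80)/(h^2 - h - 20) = (h^2 + h - 20)/(h - 5)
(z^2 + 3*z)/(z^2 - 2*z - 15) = z/(z - 5)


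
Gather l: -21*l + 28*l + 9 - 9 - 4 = 7*l - 4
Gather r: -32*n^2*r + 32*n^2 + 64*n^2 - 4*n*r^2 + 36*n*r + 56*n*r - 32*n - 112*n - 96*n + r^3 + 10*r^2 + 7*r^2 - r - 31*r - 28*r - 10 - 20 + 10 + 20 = 96*n^2 - 240*n + r^3 + r^2*(17 - 4*n) + r*(-32*n^2 + 92*n - 60)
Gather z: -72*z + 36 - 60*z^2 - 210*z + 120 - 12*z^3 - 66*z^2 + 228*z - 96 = -12*z^3 - 126*z^2 - 54*z + 60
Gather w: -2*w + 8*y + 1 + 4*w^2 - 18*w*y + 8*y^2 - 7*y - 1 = 4*w^2 + w*(-18*y - 2) + 8*y^2 + y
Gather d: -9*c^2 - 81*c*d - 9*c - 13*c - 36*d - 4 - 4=-9*c^2 - 22*c + d*(-81*c - 36) - 8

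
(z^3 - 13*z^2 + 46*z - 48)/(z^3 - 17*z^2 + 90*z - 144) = (z - 2)/(z - 6)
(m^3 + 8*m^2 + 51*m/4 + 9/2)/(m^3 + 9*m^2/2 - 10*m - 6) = (m + 3/2)/(m - 2)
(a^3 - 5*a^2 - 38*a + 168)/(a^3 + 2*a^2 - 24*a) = (a - 7)/a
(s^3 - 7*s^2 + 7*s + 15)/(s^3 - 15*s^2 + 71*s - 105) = (s + 1)/(s - 7)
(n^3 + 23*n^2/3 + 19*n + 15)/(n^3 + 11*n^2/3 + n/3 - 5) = (n + 3)/(n - 1)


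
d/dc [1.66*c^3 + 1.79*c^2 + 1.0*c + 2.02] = 4.98*c^2 + 3.58*c + 1.0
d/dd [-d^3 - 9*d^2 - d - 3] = -3*d^2 - 18*d - 1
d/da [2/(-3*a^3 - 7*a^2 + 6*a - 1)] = 2*(9*a^2 + 14*a - 6)/(3*a^3 + 7*a^2 - 6*a + 1)^2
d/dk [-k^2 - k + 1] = -2*k - 1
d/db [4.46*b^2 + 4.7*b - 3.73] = 8.92*b + 4.7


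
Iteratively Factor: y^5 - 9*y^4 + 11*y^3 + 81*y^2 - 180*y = (y + 3)*(y^4 - 12*y^3 + 47*y^2 - 60*y) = (y - 3)*(y + 3)*(y^3 - 9*y^2 + 20*y) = (y - 5)*(y - 3)*(y + 3)*(y^2 - 4*y) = y*(y - 5)*(y - 3)*(y + 3)*(y - 4)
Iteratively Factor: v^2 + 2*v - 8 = (v - 2)*(v + 4)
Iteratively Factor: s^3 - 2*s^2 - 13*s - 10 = (s + 1)*(s^2 - 3*s - 10) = (s + 1)*(s + 2)*(s - 5)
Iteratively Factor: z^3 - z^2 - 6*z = (z)*(z^2 - z - 6) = z*(z + 2)*(z - 3)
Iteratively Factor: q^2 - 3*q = (q)*(q - 3)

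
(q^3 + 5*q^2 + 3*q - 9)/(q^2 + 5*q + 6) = (q^2 + 2*q - 3)/(q + 2)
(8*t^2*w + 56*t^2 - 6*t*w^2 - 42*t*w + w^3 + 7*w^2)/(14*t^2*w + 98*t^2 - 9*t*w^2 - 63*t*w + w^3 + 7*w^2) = (4*t - w)/(7*t - w)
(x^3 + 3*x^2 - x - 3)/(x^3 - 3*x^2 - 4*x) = (x^2 + 2*x - 3)/(x*(x - 4))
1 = 1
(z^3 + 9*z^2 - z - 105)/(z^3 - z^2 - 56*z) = (z^2 + 2*z - 15)/(z*(z - 8))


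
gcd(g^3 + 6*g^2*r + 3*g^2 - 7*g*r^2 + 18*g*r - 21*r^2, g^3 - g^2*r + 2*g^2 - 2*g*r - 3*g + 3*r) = -g^2 + g*r - 3*g + 3*r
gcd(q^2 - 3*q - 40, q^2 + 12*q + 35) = q + 5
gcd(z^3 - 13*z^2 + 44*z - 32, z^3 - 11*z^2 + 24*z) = z - 8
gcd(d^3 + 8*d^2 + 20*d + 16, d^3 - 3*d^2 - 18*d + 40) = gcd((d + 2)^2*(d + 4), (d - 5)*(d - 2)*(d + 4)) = d + 4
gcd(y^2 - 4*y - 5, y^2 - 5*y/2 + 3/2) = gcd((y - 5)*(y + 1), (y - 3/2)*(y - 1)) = 1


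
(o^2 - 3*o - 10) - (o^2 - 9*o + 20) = 6*o - 30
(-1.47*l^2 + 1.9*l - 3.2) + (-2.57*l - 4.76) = -1.47*l^2 - 0.67*l - 7.96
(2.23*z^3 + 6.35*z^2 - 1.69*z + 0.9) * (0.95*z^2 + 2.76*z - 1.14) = 2.1185*z^5 + 12.1873*z^4 + 13.3783*z^3 - 11.0484*z^2 + 4.4106*z - 1.026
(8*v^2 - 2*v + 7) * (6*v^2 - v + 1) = 48*v^4 - 20*v^3 + 52*v^2 - 9*v + 7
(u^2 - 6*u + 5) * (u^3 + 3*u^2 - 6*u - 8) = u^5 - 3*u^4 - 19*u^3 + 43*u^2 + 18*u - 40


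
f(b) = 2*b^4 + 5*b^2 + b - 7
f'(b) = 8*b^3 + 10*b + 1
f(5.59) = 2107.72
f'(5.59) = 1454.32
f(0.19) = -6.63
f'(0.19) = 2.95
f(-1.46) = 11.29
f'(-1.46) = -38.50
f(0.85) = -1.49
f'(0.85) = 14.41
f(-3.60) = 390.12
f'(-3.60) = -408.25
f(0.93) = -0.25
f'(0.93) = 16.73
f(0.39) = -5.80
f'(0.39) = 5.37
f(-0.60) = -5.54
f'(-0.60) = -6.73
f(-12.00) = 42173.00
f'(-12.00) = -13943.00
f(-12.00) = 42173.00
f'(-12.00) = -13943.00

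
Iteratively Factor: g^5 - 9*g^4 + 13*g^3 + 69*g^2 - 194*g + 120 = (g - 5)*(g^4 - 4*g^3 - 7*g^2 + 34*g - 24) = (g - 5)*(g + 3)*(g^3 - 7*g^2 + 14*g - 8) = (g - 5)*(g - 1)*(g + 3)*(g^2 - 6*g + 8) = (g - 5)*(g - 4)*(g - 1)*(g + 3)*(g - 2)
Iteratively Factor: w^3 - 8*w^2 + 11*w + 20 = (w + 1)*(w^2 - 9*w + 20) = (w - 5)*(w + 1)*(w - 4)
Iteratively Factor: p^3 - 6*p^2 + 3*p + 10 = (p - 2)*(p^2 - 4*p - 5) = (p - 2)*(p + 1)*(p - 5)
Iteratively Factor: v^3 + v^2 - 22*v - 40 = (v - 5)*(v^2 + 6*v + 8) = (v - 5)*(v + 4)*(v + 2)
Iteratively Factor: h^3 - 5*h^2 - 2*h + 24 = (h - 4)*(h^2 - h - 6) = (h - 4)*(h + 2)*(h - 3)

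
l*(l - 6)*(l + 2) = l^3 - 4*l^2 - 12*l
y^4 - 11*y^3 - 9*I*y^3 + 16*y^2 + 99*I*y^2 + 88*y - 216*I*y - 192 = (y - 8)*(y - 3)*(y - 8*I)*(y - I)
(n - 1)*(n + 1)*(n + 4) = n^3 + 4*n^2 - n - 4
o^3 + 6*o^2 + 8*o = o*(o + 2)*(o + 4)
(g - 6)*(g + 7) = g^2 + g - 42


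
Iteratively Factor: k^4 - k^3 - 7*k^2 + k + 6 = (k + 2)*(k^3 - 3*k^2 - k + 3) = (k - 3)*(k + 2)*(k^2 - 1) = (k - 3)*(k - 1)*(k + 2)*(k + 1)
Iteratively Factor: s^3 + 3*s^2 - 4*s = (s)*(s^2 + 3*s - 4) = s*(s + 4)*(s - 1)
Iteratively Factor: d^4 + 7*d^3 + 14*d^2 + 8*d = (d + 4)*(d^3 + 3*d^2 + 2*d) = d*(d + 4)*(d^2 + 3*d + 2) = d*(d + 1)*(d + 4)*(d + 2)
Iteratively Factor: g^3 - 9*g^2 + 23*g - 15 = (g - 5)*(g^2 - 4*g + 3) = (g - 5)*(g - 1)*(g - 3)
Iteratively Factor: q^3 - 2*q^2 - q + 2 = (q - 2)*(q^2 - 1) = (q - 2)*(q + 1)*(q - 1)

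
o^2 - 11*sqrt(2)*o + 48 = (o - 8*sqrt(2))*(o - 3*sqrt(2))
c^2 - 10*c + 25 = (c - 5)^2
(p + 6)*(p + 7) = p^2 + 13*p + 42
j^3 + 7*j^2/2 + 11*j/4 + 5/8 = (j + 1/2)^2*(j + 5/2)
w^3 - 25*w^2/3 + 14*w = w*(w - 6)*(w - 7/3)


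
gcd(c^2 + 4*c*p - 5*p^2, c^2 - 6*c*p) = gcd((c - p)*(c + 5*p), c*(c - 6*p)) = 1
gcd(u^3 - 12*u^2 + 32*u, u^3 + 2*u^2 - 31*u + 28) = u - 4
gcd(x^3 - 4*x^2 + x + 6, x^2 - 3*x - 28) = 1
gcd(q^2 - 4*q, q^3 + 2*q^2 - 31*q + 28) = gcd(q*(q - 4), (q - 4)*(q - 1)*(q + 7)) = q - 4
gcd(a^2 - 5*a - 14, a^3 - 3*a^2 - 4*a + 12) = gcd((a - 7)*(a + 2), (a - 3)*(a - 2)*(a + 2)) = a + 2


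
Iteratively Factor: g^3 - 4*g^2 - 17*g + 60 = (g - 3)*(g^2 - g - 20) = (g - 5)*(g - 3)*(g + 4)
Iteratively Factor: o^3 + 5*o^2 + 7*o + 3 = (o + 1)*(o^2 + 4*o + 3) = (o + 1)*(o + 3)*(o + 1)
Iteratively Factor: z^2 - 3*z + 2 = (z - 2)*(z - 1)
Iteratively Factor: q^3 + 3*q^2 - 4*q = (q)*(q^2 + 3*q - 4) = q*(q - 1)*(q + 4)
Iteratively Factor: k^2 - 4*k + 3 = (k - 1)*(k - 3)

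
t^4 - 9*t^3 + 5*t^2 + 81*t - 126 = (t - 7)*(t - 3)*(t - 2)*(t + 3)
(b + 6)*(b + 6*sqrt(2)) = b^2 + 6*b + 6*sqrt(2)*b + 36*sqrt(2)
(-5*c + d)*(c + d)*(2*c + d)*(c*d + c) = -10*c^4*d - 10*c^4 - 13*c^3*d^2 - 13*c^3*d - 2*c^2*d^3 - 2*c^2*d^2 + c*d^4 + c*d^3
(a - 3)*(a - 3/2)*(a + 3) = a^3 - 3*a^2/2 - 9*a + 27/2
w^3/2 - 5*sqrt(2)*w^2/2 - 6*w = w*(w/2 + sqrt(2)/2)*(w - 6*sqrt(2))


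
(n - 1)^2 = n^2 - 2*n + 1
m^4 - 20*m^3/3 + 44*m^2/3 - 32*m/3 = m*(m - 8/3)*(m - 2)^2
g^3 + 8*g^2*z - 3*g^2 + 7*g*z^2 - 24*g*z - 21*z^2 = (g - 3)*(g + z)*(g + 7*z)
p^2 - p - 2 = (p - 2)*(p + 1)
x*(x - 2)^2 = x^3 - 4*x^2 + 4*x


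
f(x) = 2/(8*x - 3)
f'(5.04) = -0.01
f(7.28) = 0.04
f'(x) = -16/(8*x - 3)^2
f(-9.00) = -0.03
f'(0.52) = -11.89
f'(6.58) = -0.01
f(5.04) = 0.05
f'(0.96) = -0.73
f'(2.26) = -0.07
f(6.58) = 0.04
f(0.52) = 1.72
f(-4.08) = -0.06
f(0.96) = 0.43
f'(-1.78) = -0.05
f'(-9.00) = 0.00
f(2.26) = 0.13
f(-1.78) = -0.12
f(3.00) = 0.10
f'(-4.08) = -0.01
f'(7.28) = -0.01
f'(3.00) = -0.04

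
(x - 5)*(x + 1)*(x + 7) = x^3 + 3*x^2 - 33*x - 35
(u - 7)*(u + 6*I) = u^2 - 7*u + 6*I*u - 42*I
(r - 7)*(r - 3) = r^2 - 10*r + 21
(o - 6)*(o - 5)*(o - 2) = o^3 - 13*o^2 + 52*o - 60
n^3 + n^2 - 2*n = n*(n - 1)*(n + 2)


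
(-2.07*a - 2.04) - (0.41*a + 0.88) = -2.48*a - 2.92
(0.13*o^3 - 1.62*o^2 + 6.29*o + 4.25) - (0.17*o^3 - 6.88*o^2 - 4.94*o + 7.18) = -0.04*o^3 + 5.26*o^2 + 11.23*o - 2.93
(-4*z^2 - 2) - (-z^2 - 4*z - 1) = -3*z^2 + 4*z - 1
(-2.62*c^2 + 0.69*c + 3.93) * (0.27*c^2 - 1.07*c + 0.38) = -0.7074*c^4 + 2.9897*c^3 - 0.6728*c^2 - 3.9429*c + 1.4934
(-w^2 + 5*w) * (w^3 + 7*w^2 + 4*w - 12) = -w^5 - 2*w^4 + 31*w^3 + 32*w^2 - 60*w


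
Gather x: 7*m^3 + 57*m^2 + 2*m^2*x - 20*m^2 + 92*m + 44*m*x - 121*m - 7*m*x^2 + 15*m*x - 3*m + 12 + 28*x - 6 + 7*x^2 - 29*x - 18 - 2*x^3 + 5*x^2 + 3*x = 7*m^3 + 37*m^2 - 32*m - 2*x^3 + x^2*(12 - 7*m) + x*(2*m^2 + 59*m + 2) - 12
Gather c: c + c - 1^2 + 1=2*c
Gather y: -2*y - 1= -2*y - 1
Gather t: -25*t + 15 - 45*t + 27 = 42 - 70*t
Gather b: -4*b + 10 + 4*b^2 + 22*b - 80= 4*b^2 + 18*b - 70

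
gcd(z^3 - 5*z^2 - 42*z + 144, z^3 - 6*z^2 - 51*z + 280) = z - 8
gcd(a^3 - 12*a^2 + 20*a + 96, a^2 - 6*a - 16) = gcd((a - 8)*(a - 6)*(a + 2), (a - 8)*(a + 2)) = a^2 - 6*a - 16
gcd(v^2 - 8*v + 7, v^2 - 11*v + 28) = v - 7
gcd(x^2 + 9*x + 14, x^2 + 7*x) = x + 7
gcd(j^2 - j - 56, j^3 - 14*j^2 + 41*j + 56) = j - 8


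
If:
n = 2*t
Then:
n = 2*t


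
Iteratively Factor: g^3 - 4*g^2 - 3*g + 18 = (g - 3)*(g^2 - g - 6) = (g - 3)*(g + 2)*(g - 3)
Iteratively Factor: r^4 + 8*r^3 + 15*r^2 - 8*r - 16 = (r + 4)*(r^3 + 4*r^2 - r - 4) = (r + 1)*(r + 4)*(r^2 + 3*r - 4) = (r - 1)*(r + 1)*(r + 4)*(r + 4)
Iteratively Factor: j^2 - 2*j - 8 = (j + 2)*(j - 4)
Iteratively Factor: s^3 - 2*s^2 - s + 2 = (s - 2)*(s^2 - 1) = (s - 2)*(s - 1)*(s + 1)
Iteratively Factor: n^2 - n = (n)*(n - 1)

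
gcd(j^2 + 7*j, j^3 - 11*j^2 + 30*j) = j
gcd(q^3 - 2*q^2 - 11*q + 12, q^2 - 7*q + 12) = q - 4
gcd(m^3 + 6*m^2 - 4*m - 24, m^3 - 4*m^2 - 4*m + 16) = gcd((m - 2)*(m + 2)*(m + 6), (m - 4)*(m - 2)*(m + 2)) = m^2 - 4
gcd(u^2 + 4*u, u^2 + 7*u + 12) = u + 4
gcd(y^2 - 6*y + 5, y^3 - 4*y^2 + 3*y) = y - 1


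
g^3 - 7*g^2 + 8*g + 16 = (g - 4)^2*(g + 1)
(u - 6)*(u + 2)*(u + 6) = u^3 + 2*u^2 - 36*u - 72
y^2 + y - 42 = (y - 6)*(y + 7)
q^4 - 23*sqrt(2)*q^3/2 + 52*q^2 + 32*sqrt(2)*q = q*(q - 8*sqrt(2))*(q - 4*sqrt(2))*(q + sqrt(2)/2)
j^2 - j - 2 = (j - 2)*(j + 1)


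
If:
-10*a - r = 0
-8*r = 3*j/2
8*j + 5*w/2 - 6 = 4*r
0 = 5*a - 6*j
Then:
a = 0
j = 0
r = 0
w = 12/5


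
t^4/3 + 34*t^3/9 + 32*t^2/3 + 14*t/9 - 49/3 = (t/3 + 1)*(t - 1)*(t + 7/3)*(t + 7)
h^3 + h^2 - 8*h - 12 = (h - 3)*(h + 2)^2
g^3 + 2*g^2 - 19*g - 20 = (g - 4)*(g + 1)*(g + 5)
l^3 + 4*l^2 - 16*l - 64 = (l - 4)*(l + 4)^2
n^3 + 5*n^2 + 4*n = n*(n + 1)*(n + 4)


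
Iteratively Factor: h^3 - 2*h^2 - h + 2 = (h + 1)*(h^2 - 3*h + 2) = (h - 1)*(h + 1)*(h - 2)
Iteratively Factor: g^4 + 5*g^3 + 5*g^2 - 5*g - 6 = (g - 1)*(g^3 + 6*g^2 + 11*g + 6) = (g - 1)*(g + 3)*(g^2 + 3*g + 2) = (g - 1)*(g + 2)*(g + 3)*(g + 1)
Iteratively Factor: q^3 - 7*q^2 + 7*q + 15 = (q - 3)*(q^2 - 4*q - 5) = (q - 3)*(q + 1)*(q - 5)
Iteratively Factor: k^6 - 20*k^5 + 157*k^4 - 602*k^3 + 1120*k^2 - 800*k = (k)*(k^5 - 20*k^4 + 157*k^3 - 602*k^2 + 1120*k - 800) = k*(k - 4)*(k^4 - 16*k^3 + 93*k^2 - 230*k + 200) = k*(k - 4)^2*(k^3 - 12*k^2 + 45*k - 50) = k*(k - 5)*(k - 4)^2*(k^2 - 7*k + 10) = k*(k - 5)^2*(k - 4)^2*(k - 2)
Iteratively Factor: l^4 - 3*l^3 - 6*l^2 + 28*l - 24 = (l - 2)*(l^3 - l^2 - 8*l + 12) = (l - 2)*(l + 3)*(l^2 - 4*l + 4) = (l - 2)^2*(l + 3)*(l - 2)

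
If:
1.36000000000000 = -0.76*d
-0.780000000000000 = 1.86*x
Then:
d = -1.79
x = -0.42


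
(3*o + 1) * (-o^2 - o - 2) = -3*o^3 - 4*o^2 - 7*o - 2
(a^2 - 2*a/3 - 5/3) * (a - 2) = a^3 - 8*a^2/3 - a/3 + 10/3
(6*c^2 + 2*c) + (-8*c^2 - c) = -2*c^2 + c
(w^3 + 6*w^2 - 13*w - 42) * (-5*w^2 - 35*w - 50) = -5*w^5 - 65*w^4 - 195*w^3 + 365*w^2 + 2120*w + 2100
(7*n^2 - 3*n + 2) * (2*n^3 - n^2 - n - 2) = 14*n^5 - 13*n^4 - 13*n^2 + 4*n - 4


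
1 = 1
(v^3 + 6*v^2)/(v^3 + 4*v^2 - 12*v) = v/(v - 2)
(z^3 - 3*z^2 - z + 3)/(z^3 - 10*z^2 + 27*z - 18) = (z + 1)/(z - 6)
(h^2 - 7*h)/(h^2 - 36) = h*(h - 7)/(h^2 - 36)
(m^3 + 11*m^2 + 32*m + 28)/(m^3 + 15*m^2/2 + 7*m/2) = 2*(m^2 + 4*m + 4)/(m*(2*m + 1))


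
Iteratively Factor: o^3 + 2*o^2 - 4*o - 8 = (o - 2)*(o^2 + 4*o + 4) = (o - 2)*(o + 2)*(o + 2)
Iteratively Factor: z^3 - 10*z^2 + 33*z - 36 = (z - 3)*(z^2 - 7*z + 12) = (z - 3)^2*(z - 4)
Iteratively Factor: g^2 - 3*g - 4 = (g - 4)*(g + 1)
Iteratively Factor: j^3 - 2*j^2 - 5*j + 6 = (j - 1)*(j^2 - j - 6) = (j - 1)*(j + 2)*(j - 3)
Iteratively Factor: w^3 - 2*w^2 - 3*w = (w + 1)*(w^2 - 3*w) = w*(w + 1)*(w - 3)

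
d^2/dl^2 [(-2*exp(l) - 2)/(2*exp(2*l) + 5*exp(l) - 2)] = (-8*exp(4*l) - 12*exp(3*l) - 108*exp(2*l) - 102*exp(l) - 28)*exp(l)/(8*exp(6*l) + 60*exp(5*l) + 126*exp(4*l) + 5*exp(3*l) - 126*exp(2*l) + 60*exp(l) - 8)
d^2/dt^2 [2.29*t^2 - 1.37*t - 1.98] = 4.58000000000000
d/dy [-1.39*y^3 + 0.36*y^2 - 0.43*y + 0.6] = -4.17*y^2 + 0.72*y - 0.43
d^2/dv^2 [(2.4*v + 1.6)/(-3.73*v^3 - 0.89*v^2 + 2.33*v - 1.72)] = (-200.34576*v^5 - 314.93136*v^4 - 130.50272*v^3 + 260.59776*v^2 + 103.5408*v - 31.7104)/(51.895117*v^9 + 37.147443*v^8 - 88.387572*v^7 + 26.086127*v^6 + 89.471916*v^5 - 71.107689*v^4 - 0.945425000000006*v^3 + 35.912052*v^2 - 20.679216*v + 5.088448)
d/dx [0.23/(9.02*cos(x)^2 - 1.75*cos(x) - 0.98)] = (4.1492*cos(x) - 0.4025)*sin(x)/(-9.02*cos(x)^2 + 1.75*cos(x) + 0.98)^2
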